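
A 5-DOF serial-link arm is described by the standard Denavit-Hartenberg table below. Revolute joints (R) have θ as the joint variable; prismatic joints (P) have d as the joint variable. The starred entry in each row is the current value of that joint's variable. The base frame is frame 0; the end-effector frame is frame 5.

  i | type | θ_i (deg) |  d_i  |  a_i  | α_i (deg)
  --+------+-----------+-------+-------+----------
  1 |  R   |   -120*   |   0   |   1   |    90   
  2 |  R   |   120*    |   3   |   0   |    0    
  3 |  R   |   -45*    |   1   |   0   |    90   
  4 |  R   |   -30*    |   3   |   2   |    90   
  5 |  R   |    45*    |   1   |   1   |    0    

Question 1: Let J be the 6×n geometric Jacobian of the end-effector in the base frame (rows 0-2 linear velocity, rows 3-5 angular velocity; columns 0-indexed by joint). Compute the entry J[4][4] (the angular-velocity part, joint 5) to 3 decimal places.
axis z_4 = (0.8147,-0.3209,-0.4830); lever o_n−o_4 = (0.7001,-1.2265,-0.0745)
cross product → J_v[:, 4] = (-0.5684,-0.2775,-0.7745)
J_ω[:, 4] = z_4
entry J[4][4] = -0.3209

-0.321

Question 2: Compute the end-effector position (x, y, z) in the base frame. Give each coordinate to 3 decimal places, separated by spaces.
after link 1: o_1 = (-0.5000, -0.8660, 0.0000)
after link 2: o_2 = (-3.0981, 0.6340, 0.0000)
after link 3: o_3 = (-3.9641, 1.1340, 0.0000)
after link 4: o_4 = (-4.7711, -2.2638, 0.8966)
after link 5: o_5 = (-4.0710, -3.4903, 0.8221)

-4.071 -3.490 0.822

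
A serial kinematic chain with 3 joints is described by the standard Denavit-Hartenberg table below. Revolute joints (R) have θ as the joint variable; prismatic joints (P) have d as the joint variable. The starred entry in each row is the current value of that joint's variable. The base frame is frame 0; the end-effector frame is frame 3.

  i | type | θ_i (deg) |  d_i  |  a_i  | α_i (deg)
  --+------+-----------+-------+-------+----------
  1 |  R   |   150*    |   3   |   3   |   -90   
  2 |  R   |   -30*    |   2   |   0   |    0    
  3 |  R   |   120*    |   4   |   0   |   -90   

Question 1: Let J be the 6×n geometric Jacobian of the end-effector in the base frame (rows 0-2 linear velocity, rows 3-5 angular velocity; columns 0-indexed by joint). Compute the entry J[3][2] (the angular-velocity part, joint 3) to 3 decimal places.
axis z_2 = (-0.5000,-0.8660,0.0000); lever o_n−o_2 = (-2.0000,-3.4641,0.0000)
cross product → J_v[:, 2] = (-0.0000,0.0000,-0.0000)
J_ω[:, 2] = z_2
entry J[3][2] = -0.5000

-0.500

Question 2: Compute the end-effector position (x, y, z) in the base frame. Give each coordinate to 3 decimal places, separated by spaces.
-5.598 -3.696 3.000

after link 1: o_1 = (-2.5981, 1.5000, 3.0000)
after link 2: o_2 = (-3.5981, -0.2321, 3.0000)
after link 3: o_3 = (-5.5981, -3.6962, 3.0000)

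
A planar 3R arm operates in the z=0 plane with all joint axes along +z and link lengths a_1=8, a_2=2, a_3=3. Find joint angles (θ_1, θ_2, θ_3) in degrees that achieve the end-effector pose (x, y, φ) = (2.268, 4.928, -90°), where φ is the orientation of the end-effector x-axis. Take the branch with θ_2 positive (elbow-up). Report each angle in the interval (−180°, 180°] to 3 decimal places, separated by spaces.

wrist centre = target − a_3·(cos φ, sin φ) = (2.2680, 7.9280)
cos θ_2 = (67.9970−8²−2²)/(2·8·2) = -0.0001; θ_2 = 90.0054° (elbow-up)
β = atan2(7.9280,2.2680) = 74.0355°; ψ = atan2(2.0000,7.9998) = 14.0366°
θ_1 = β − ψ = 59.9990°
θ_3 = φ − θ_1 − θ_2 = 119.9957° (wrapped to (-180°,180°])

59.999 90.005 119.996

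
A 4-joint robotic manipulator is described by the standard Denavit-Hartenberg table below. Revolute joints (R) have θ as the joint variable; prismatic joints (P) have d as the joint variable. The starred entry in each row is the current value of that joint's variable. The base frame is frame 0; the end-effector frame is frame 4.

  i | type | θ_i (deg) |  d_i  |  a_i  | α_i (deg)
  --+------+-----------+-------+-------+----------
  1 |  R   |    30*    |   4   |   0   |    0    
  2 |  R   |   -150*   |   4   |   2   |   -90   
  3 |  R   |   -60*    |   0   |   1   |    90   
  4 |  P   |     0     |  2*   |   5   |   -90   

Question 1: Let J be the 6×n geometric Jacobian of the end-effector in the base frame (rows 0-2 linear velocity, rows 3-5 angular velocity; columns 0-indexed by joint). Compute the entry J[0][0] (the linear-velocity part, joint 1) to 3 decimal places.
axis z_0 = ẑ; lever o_n−o_0 = (-1.6340,-2.8301,14.1962)
cross product → J_v[:, 0] = (2.8301,-1.6340,0.0000)
J_ω[:, 0] = z_0
entry J[0][0] = 2.8301

2.830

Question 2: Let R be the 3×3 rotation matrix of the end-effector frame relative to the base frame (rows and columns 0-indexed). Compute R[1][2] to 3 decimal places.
-0.500

End-effector z-axis (col 2 of R) = (0.8660,-0.5000,0.0000)
R[1][2] = -0.5000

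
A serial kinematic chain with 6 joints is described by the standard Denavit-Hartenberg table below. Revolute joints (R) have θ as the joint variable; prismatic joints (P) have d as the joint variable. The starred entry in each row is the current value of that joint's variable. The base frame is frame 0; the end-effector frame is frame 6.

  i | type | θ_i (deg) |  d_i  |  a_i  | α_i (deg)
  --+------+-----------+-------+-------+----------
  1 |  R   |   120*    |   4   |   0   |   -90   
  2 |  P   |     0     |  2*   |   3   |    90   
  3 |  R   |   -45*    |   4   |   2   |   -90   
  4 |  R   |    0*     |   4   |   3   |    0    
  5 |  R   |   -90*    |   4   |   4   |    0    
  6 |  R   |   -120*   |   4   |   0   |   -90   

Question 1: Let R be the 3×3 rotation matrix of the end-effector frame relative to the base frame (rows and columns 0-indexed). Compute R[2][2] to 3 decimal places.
0.866

End-effector z-axis (col 2 of R) = (-0.1294,-0.4830,0.8660)
R[2][2] = 0.8660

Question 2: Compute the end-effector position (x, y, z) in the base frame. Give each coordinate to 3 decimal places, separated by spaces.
after link 1: o_1 = (0.0000, 0.0000, 4.0000)
after link 2: o_2 = (-3.2321, 1.5981, 4.0000)
after link 3: o_3 = (-2.7144, 3.5299, 8.0000)
after link 4: o_4 = (-5.8017, 7.4630, 8.0000)
after link 5: o_5 = (-9.6654, 8.4983, 12.0000)
after link 6: o_6 = (-13.5291, 9.5335, 12.0000)

-13.529 9.534 12.000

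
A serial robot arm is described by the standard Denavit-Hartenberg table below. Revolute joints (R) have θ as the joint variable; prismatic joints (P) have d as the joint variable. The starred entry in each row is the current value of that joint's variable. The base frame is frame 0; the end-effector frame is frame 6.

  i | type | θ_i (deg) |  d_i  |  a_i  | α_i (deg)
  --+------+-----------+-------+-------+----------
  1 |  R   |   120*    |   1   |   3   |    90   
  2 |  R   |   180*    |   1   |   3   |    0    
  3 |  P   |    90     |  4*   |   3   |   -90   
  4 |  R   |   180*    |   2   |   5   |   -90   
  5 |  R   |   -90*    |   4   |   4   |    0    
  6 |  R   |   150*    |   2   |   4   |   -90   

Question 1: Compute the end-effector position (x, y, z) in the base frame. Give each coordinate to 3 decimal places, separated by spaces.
8.258 7.696 5.000

after link 1: o_1 = (-1.5000, 2.5981, 1.0000)
after link 2: o_2 = (0.8660, 0.5000, 1.0000)
after link 3: o_3 = (4.3301, 2.5000, -2.0000)
after link 4: o_4 = (3.3301, 4.2321, 3.0000)
after link 5: o_5 = (4.7942, 9.6962, 3.0000)
after link 6: o_6 = (8.2583, 7.6962, 5.0000)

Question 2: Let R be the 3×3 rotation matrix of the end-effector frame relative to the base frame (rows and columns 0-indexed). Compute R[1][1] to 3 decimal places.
-0.500

End-effector y-axis (col 1 of R) = (-0.8660,-0.5000,-0.0000)
R[1][1] = -0.5000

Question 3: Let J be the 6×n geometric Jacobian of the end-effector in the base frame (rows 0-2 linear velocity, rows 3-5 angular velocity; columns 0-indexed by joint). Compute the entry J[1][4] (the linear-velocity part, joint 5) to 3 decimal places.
-1.732

axis z_4 = (0.8660,0.5000,0.0000); lever o_n−o_4 = (4.9282,3.4641,2.0000)
cross product → J_v[:, 4] = (1.0000,-1.7321,0.5359)
J_ω[:, 4] = z_4
entry J[1][4] = -1.7321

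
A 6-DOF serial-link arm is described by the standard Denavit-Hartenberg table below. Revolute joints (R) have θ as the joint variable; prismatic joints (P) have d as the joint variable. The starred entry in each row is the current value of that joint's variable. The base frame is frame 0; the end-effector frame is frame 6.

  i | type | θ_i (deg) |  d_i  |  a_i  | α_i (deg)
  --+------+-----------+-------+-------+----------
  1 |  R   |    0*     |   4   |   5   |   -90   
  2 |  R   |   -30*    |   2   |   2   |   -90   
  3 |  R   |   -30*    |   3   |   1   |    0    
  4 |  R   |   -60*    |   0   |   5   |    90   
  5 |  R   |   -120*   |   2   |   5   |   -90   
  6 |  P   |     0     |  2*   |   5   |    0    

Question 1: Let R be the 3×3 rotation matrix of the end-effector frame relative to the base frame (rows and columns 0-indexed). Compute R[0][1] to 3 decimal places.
0.866

End-effector y-axis (col 1 of R) = (0.8660,-0.0000,0.5000)
R[0][1] = 0.8660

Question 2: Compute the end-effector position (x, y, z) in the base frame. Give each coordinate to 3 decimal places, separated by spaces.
2.420 4.232 10.201

after link 1: o_1 = (5.0000, 0.0000, 4.0000)
after link 2: o_2 = (6.7321, 2.0000, 5.0000)
after link 3: o_3 = (8.9821, 2.5000, 2.8349)
after link 4: o_4 = (8.9821, 7.5000, 2.8349)
after link 5: o_5 = (5.0849, 5.0000, 5.5849)
after link 6: o_6 = (2.4199, 4.2321, 10.2010)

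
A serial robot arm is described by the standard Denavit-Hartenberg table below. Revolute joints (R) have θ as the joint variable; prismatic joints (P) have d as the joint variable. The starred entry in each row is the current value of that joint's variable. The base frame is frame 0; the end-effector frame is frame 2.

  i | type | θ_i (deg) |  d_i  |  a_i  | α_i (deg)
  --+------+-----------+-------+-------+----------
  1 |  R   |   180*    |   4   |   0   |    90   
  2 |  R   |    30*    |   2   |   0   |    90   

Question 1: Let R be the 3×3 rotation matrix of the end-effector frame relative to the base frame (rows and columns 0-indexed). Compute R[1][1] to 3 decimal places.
End-effector y-axis (col 1 of R) = (0.0000,1.0000,0.0000)
R[1][1] = 1.0000

1.000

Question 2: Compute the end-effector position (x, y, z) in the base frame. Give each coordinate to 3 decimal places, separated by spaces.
0.000 2.000 4.000

after link 1: o_1 = (0.0000, 0.0000, 4.0000)
after link 2: o_2 = (0.0000, 2.0000, 4.0000)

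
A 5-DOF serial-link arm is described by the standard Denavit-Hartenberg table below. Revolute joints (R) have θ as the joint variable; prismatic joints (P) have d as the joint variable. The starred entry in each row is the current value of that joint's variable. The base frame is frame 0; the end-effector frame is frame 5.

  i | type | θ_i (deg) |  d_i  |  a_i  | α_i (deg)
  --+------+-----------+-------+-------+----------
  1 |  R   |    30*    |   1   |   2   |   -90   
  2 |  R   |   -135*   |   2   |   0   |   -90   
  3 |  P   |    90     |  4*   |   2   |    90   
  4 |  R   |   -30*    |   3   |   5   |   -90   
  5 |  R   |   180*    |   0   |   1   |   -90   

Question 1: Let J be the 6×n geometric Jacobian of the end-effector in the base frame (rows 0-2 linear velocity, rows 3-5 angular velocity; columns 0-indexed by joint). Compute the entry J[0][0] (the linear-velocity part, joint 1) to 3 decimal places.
2.354

axis z_0 = ẑ; lever o_n−o_0 = (2.8517,-2.3536,4.5355)
cross product → J_v[:, 0] = (2.3536,2.8517,-0.0000)
J_ω[:, 0] = z_0
entry J[0][0] = 2.3536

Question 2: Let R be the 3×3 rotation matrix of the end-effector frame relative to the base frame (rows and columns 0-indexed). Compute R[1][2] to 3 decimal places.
-0.354

End-effector z-axis (col 2 of R) = (-0.6124,-0.3536,0.7071)
R[1][2] = -0.3536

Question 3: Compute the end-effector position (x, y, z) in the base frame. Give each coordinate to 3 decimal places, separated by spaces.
after link 1: o_1 = (1.7321, 1.0000, 1.0000)
after link 2: o_2 = (0.7321, 2.7321, 1.0000)
after link 3: o_3 = (4.1815, 2.4142, 3.8284)
after link 4: o_4 = (2.9786, -3.2803, 4.1820)
after link 5: o_5 = (2.8517, -2.3536, 4.5355)

2.852 -2.354 4.536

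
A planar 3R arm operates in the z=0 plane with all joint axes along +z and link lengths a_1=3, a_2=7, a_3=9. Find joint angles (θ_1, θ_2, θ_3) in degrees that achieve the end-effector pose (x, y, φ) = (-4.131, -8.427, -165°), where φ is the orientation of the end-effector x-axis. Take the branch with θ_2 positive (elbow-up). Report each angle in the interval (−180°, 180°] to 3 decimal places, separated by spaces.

wrist centre = target − a_3·(cos φ, sin φ) = (4.5623, -6.0976)
cos θ_2 = (57.9960−3²−7²)/(2·3·7) = -0.0001; θ_2 = 90.0055° (elbow-up)
β = atan2(-6.0976,4.5623) = -53.1956°; ψ = atan2(7.0000,2.9993) = 66.8061°
θ_1 = β − ψ = -120.0017°
θ_3 = φ − θ_1 − θ_2 = -135.0038° (wrapped to (-180°,180°])

-120.002 90.006 -135.004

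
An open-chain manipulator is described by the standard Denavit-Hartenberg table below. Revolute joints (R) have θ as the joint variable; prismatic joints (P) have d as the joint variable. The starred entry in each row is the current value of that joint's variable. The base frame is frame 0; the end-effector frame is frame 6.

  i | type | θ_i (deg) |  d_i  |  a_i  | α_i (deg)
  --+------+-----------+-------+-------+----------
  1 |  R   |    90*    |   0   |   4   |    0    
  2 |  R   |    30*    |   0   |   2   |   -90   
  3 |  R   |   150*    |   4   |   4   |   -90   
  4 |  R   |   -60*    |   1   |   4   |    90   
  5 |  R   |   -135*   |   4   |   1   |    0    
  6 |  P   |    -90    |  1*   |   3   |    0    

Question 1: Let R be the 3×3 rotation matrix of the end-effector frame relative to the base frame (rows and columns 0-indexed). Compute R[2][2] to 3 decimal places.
End-effector z-axis (col 2 of R) = (-0.8080,0.3995,0.4330)
R[2][2] = 0.4330

0.433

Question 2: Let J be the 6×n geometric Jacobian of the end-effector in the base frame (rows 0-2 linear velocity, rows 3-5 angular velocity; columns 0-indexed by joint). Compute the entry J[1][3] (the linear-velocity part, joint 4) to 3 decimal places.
axis z_3 = (0.2500,-0.4330,0.8660); lever o_n−o_3 = (-4.0615,0.0056,3.9629)
cross product → J_v[:, 3] = (-1.7208,-4.5081,-1.7573)
J_ω[:, 3] = z_3
entry J[1][3] = -4.5081

-4.508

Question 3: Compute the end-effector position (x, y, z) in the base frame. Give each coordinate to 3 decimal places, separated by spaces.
after link 1: o_1 = (0.0000, 4.0000, 0.0000)
after link 2: o_2 = (-1.0000, 5.7321, 0.0000)
after link 3: o_3 = (-2.7321, 0.7321, -2.0000)
after link 4: o_4 = (-4.6160, -2.9330, -2.1340)
after link 5: o_5 = (-7.6476, -0.4574, -0.8375)
after link 6: o_6 = (-6.7936, 0.7376, 1.9629)

-6.794 0.738 1.963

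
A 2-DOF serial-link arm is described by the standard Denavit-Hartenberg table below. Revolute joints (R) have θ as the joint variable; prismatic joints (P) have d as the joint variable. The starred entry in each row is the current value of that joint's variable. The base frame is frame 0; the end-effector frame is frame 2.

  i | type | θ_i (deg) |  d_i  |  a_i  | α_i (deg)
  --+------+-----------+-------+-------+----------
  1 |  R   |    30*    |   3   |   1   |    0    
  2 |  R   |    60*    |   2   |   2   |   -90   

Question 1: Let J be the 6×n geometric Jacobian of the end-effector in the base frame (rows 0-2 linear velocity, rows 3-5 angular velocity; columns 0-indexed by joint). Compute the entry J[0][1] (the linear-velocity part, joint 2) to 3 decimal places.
axis z_1 = (0.0000,0.0000,1.0000); lever o_n−o_1 = (0.0000,2.0000,2.0000)
cross product → J_v[:, 1] = (-2.0000,0.0000,0.0000)
J_ω[:, 1] = z_1
entry J[0][1] = -2.0000

-2.000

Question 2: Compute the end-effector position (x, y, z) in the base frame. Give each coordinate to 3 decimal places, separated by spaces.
after link 1: o_1 = (0.8660, 0.5000, 3.0000)
after link 2: o_2 = (0.8660, 2.5000, 5.0000)

0.866 2.500 5.000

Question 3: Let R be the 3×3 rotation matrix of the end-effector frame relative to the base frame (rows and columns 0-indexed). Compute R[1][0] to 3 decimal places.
1.000

End-effector x-axis (col 0 of R) = (0.0000,1.0000,0.0000)
R[1][0] = 1.0000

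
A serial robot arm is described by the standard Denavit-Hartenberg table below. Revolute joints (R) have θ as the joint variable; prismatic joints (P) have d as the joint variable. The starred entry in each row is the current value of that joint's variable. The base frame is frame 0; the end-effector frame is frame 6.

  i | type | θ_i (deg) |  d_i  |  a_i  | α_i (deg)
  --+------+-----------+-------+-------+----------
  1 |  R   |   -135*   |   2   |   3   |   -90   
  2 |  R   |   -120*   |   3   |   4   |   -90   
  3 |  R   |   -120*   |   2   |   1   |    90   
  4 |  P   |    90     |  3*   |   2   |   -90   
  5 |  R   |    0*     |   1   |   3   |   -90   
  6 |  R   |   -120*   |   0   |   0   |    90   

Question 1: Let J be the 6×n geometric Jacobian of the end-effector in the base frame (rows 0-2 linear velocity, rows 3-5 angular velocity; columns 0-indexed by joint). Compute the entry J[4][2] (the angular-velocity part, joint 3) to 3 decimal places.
-0.612

axis z_2 = (-0.6124,-0.6124,0.5000); lever o_n−o_2 = (-6.2658,-4.1445,1.2500)
cross product → J_v[:, 2] = (1.3068,-2.3674,-1.2990)
J_ω[:, 2] = z_2
entry J[4][2] = -0.6124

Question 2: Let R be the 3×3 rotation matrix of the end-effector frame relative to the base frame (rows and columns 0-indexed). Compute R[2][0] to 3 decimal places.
End-effector x-axis (col 0 of R) = (-0.0711,0.9896,0.1250)
R[2][0] = 0.1250

0.125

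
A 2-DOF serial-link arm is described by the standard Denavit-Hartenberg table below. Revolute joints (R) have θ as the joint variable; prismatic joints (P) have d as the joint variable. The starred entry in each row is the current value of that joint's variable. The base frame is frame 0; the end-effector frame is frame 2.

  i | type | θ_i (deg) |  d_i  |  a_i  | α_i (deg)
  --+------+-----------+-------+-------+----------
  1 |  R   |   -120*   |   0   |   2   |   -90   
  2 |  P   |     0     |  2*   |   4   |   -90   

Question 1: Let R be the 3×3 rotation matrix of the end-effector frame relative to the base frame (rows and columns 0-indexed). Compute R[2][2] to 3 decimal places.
End-effector z-axis (col 2 of R) = (0.0000,-0.0000,-1.0000)
R[2][2] = -1.0000

-1.000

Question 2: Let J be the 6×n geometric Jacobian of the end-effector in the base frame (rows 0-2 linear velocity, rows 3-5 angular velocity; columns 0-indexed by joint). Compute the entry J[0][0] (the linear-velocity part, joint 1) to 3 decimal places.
6.196

axis z_0 = ẑ; lever o_n−o_0 = (-1.2679,-6.1962,0.0000)
cross product → J_v[:, 0] = (6.1962,-1.2679,0.0000)
J_ω[:, 0] = z_0
entry J[0][0] = 6.1962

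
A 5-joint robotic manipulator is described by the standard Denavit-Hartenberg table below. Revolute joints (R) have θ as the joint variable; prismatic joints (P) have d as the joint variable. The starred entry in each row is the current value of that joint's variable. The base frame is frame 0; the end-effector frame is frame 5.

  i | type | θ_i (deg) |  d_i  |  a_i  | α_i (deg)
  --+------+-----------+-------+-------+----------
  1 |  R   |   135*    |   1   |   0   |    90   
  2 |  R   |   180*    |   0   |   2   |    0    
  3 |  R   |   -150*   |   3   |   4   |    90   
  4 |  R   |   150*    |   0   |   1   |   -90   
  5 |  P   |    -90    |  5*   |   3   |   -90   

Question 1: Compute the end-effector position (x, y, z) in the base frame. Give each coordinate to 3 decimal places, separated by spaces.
-0.622 -0.552 -1.281

after link 1: o_1 = (0.0000, 0.0000, 1.0000)
after link 2: o_2 = (1.4142, -1.4142, 1.0000)
after link 3: o_3 = (1.0860, 3.1566, 3.0000)
after link 4: o_4 = (1.9699, 2.9798, 2.5670)
after link 5: o_5 = (-0.6217, -0.5523, -1.2811)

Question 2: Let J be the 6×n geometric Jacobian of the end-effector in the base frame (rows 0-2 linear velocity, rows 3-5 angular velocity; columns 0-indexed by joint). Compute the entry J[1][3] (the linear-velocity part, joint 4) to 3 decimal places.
axis z_3 = (-0.3536,0.3536,-0.8660); lever o_n−o_3 = (-1.7077,-3.7089,-4.2811)
cross product → J_v[:, 3] = (-4.7256,-0.0347,1.9151)
J_ω[:, 3] = z_3
entry J[1][3] = -0.0347

-0.035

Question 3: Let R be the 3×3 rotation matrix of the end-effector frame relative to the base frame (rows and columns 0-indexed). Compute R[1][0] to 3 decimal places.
0.354

End-effector x-axis (col 0 of R) = (-0.3536,0.3536,-0.8660)
R[1][0] = 0.3536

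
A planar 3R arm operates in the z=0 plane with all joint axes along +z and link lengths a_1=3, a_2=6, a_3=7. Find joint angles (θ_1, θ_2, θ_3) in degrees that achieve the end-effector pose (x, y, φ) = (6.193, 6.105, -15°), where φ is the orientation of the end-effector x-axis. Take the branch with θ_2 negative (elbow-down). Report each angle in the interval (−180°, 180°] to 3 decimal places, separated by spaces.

wrist centre = target − a_3·(cos φ, sin φ) = (-0.5685, 7.9167)
cos θ_2 = (62.9978−3²−6²)/(2·3·6) = 0.4999; θ_2 = -60.0040° (elbow-down)
β = atan2(7.9167,-0.5685) = 94.1072°; ψ = atan2(-5.1964,5.9996) = -40.8962°
θ_1 = β − ψ = 135.0035°
θ_3 = φ − θ_1 − θ_2 = -89.9995° (wrapped to (-180°,180°])

135.003 -60.004 -89.999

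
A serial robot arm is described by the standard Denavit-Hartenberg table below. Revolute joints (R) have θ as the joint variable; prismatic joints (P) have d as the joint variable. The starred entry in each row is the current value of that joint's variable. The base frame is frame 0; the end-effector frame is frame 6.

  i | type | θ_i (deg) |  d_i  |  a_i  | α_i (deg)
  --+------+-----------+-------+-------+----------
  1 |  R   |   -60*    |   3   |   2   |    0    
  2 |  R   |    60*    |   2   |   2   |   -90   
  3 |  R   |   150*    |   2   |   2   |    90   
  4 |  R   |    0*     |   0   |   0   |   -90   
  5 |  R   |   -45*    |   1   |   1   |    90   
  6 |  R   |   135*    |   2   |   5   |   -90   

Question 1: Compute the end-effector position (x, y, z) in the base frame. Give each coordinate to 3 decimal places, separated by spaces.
3.856 4.803 5.931

after link 1: o_1 = (1.0000, -1.7321, 3.0000)
after link 2: o_2 = (3.0000, -1.7321, 5.0000)
after link 3: o_3 = (1.2679, 0.2679, 4.0000)
after link 4: o_4 = (1.2679, 0.2679, 4.0000)
after link 5: o_5 = (1.0091, 1.2679, 3.0341)
after link 6: o_6 = (3.8560, 4.8035, 5.9315)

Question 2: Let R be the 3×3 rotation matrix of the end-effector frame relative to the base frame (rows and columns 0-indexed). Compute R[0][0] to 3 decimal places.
End-effector x-axis (col 0 of R) = (0.1830,0.7071,0.6830)
R[0][0] = 0.1830

0.183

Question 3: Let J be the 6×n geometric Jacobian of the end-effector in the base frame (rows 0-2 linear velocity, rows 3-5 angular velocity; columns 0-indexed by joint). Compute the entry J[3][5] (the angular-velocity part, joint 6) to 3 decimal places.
0.966

axis z_5 = (0.9659,0.0000,-0.2588); lever o_n−o_5 = (2.8469,3.5355,2.8974)
cross product → J_v[:, 5] = (0.9151,-3.5355,3.4151)
J_ω[:, 5] = z_5
entry J[3][5] = 0.9659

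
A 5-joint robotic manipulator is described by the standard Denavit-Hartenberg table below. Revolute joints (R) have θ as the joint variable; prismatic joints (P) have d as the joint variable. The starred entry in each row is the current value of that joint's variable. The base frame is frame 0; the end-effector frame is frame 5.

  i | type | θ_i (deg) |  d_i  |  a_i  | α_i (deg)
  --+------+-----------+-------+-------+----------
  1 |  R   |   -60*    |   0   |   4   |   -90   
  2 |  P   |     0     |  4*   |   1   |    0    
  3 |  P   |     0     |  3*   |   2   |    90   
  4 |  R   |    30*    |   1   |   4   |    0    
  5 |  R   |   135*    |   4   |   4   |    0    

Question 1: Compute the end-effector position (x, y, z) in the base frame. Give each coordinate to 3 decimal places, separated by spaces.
11.991 -0.698 5.000

after link 1: o_1 = (2.0000, -3.4641, 0.0000)
after link 2: o_2 = (5.9641, -2.3301, 0.0000)
after link 3: o_3 = (9.5622, -2.5622, 0.0000)
after link 4: o_4 = (13.0263, -4.5622, 1.0000)
after link 5: o_5 = (11.9910, -0.6985, 5.0000)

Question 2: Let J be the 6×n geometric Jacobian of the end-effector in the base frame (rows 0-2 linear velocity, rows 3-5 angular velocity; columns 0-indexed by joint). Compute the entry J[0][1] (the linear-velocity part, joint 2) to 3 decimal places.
0.866

prismatic axis z_1 = (0.8660,0.5000,0.0000)
J_v[:, 1] = z_1; J_ω[:, 1] = (0,0,0)
entry J[0][1] = 0.8660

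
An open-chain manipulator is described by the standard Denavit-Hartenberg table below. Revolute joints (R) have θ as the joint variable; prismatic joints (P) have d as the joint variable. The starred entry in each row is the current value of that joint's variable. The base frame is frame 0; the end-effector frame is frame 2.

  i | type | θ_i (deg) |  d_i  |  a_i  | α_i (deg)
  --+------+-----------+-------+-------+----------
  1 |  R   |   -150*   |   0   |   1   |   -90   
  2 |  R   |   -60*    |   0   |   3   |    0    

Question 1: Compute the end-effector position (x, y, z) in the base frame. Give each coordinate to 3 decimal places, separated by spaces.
-2.165 -1.250 2.598

after link 1: o_1 = (-0.8660, -0.5000, 0.0000)
after link 2: o_2 = (-2.1651, -1.2500, 2.5981)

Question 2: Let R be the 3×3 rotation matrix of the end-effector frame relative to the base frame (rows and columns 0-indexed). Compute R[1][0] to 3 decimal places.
End-effector x-axis (col 0 of R) = (-0.4330,-0.2500,0.8660)
R[1][0] = -0.2500

-0.250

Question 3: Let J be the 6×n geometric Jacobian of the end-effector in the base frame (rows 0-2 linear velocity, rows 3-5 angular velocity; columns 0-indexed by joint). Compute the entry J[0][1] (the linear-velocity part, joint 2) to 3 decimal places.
axis z_1 = (0.5000,-0.8660,0.0000); lever o_n−o_1 = (-1.2990,-0.7500,2.5981)
cross product → J_v[:, 1] = (-2.2500,-1.2990,-1.5000)
J_ω[:, 1] = z_1
entry J[0][1] = -2.2500

-2.250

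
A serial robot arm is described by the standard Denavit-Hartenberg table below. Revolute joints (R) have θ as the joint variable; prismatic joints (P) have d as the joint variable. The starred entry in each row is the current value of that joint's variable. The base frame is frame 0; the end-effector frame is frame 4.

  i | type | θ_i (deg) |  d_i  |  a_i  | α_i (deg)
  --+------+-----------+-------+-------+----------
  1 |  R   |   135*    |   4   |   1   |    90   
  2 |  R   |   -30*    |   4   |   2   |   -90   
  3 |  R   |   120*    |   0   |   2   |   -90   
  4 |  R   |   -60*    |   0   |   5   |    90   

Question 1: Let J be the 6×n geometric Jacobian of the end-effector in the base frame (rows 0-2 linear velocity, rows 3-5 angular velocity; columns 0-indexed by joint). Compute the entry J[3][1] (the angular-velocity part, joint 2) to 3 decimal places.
0.707

axis z_1 = (0.7071,0.7071,0.0000); lever o_n−o_1 = (-1.3051,1.4506,3.8750)
cross product → J_v[:, 1] = (2.7400,-2.7400,1.9486)
J_ω[:, 1] = z_1
entry J[3][1] = 0.7071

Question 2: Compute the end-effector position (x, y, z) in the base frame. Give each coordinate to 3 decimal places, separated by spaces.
after link 1: o_1 = (-0.7071, 0.7071, 4.0000)
after link 2: o_2 = (0.8966, 4.7603, 3.0000)
after link 3: o_3 = (0.2842, 2.9232, 3.5000)
after link 4: o_4 = (-2.0122, 2.1577, 7.8750)

-2.012 2.158 7.875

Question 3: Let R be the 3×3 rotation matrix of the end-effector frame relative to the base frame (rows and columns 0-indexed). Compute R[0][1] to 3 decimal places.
End-effector y-axis (col 1 of R) = (0.8839,-0.1768,0.4330)
R[0][1] = 0.8839

0.884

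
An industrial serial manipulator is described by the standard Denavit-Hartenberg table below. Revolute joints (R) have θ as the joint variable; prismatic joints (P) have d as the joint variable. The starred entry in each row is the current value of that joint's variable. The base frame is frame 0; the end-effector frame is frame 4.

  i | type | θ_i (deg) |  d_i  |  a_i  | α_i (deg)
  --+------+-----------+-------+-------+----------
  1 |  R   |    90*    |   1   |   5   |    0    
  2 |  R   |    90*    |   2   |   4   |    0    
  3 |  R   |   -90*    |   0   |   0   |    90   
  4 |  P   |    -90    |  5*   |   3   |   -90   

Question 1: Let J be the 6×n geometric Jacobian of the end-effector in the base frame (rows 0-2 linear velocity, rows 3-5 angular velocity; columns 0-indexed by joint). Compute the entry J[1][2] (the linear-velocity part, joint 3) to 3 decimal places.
5.000

axis z_2 = (0.0000,0.0000,1.0000); lever o_n−o_2 = (5.0000,0.0000,-3.0000)
cross product → J_v[:, 2] = (-0.0000,5.0000,0.0000)
J_ω[:, 2] = z_2
entry J[1][2] = 5.0000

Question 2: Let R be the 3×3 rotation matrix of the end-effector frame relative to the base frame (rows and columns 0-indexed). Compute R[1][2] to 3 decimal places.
End-effector z-axis (col 2 of R) = (0.0000,1.0000,0.0000)
R[1][2] = 1.0000

1.000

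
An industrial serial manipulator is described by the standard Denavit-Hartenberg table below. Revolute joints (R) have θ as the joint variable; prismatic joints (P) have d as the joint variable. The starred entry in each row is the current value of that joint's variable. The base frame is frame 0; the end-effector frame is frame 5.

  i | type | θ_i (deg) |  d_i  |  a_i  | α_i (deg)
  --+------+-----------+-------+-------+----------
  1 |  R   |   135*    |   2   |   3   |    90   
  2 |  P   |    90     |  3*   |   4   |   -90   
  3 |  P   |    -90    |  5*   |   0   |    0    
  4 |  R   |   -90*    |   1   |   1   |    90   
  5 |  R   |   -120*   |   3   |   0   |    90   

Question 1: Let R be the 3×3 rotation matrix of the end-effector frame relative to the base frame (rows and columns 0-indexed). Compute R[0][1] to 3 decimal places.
End-effector y-axis (col 1 of R) = (-0.7071,-0.7071,-0.0000)
R[0][1] = -0.7071

-0.707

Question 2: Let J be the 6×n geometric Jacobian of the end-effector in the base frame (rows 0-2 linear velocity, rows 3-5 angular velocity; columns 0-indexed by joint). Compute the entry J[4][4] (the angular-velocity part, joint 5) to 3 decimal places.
-0.707

axis z_4 = (-0.7071,-0.7071,-0.0000); lever o_n−o_4 = (-2.1213,-2.1213,-0.0000)
cross product → J_v[:, 4] = (0.0000,-0.0000,0.0000)
J_ω[:, 4] = z_4
entry J[4][4] = -0.7071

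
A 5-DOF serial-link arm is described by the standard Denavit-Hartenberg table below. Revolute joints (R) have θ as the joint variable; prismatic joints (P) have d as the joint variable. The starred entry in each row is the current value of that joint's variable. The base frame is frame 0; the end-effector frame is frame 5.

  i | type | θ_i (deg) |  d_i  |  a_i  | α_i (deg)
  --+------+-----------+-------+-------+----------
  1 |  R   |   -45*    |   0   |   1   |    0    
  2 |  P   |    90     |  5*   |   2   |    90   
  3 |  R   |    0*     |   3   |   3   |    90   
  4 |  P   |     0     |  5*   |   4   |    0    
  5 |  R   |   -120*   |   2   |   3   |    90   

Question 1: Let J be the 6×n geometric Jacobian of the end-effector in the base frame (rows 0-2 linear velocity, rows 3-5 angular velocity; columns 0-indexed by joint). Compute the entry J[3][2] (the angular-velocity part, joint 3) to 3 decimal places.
0.707

axis z_2 = (0.7071,-0.7071,0.0000); lever o_n−o_2 = (4.1733,3.6049,-7.0000)
cross product → J_v[:, 2] = (4.9497,4.9497,5.5000)
J_ω[:, 2] = z_2
entry J[3][2] = 0.7071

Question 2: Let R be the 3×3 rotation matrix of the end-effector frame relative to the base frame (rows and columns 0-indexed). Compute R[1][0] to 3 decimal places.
End-effector x-axis (col 0 of R) = (-0.9659,0.2588,-0.0000)
R[1][0] = 0.2588

0.259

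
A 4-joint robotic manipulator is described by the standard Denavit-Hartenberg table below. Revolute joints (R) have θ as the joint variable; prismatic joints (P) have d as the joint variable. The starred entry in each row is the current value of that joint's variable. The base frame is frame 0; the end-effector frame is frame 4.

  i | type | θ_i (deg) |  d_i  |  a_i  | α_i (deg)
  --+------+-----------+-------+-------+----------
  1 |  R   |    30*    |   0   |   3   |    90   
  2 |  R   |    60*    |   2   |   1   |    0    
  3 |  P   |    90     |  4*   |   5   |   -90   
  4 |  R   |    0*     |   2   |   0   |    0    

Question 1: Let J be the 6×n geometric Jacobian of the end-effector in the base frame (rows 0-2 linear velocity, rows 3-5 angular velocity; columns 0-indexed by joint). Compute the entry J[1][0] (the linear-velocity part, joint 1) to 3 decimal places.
1.415

axis z_0 = ẑ; lever o_n−o_0 = (1.4151,-6.1112,1.6340)
cross product → J_v[:, 0] = (6.1112,1.4151,-0.0000)
J_ω[:, 0] = z_0
entry J[1][0] = 1.4151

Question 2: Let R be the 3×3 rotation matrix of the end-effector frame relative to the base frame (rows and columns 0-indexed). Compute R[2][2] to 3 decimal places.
End-effector z-axis (col 2 of R) = (-0.4330,-0.2500,-0.8660)
R[2][2] = -0.8660

-0.866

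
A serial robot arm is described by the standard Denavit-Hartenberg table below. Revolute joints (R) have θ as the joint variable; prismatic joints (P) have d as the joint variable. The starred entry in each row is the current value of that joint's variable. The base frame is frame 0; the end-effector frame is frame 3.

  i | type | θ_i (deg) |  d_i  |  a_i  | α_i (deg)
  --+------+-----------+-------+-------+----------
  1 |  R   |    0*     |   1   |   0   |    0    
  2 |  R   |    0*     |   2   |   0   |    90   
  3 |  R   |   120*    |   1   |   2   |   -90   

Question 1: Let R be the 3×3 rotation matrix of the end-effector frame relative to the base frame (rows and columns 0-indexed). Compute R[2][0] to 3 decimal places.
End-effector x-axis (col 0 of R) = (-0.5000,0.0000,0.8660)
R[2][0] = 0.8660

0.866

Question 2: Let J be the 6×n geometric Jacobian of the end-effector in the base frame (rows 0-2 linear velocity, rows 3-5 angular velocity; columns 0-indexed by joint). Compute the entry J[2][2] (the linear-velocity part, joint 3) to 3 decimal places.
axis z_2 = (0.0000,-1.0000,0.0000); lever o_n−o_2 = (-1.0000,-1.0000,1.7321)
cross product → J_v[:, 2] = (-1.7321,-0.0000,-1.0000)
J_ω[:, 2] = z_2
entry J[2][2] = -1.0000

-1.000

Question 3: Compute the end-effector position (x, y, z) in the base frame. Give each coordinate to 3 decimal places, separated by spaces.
-1.000 -1.000 4.732

after link 1: o_1 = (0.0000, 0.0000, 1.0000)
after link 2: o_2 = (0.0000, 0.0000, 3.0000)
after link 3: o_3 = (-1.0000, -1.0000, 4.7321)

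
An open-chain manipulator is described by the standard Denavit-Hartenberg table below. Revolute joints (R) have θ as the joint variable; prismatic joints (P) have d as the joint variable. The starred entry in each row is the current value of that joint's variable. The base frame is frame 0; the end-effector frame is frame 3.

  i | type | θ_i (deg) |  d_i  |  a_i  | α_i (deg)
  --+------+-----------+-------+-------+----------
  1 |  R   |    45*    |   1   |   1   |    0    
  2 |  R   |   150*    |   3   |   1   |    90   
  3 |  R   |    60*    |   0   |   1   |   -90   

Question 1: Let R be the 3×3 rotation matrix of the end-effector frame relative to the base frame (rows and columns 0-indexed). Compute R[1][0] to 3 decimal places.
-0.129

End-effector x-axis (col 0 of R) = (-0.4830,-0.1294,0.8660)
R[1][0] = -0.1294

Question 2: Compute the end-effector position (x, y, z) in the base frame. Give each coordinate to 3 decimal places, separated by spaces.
-0.742 0.319 4.866

after link 1: o_1 = (0.7071, 0.7071, 1.0000)
after link 2: o_2 = (-0.2588, 0.4483, 4.0000)
after link 3: o_3 = (-0.7418, 0.3189, 4.8660)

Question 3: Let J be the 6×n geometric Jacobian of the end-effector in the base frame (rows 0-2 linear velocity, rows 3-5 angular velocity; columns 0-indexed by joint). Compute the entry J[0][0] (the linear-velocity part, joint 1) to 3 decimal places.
-0.319

axis z_0 = ẑ; lever o_n−o_0 = (-0.7418,0.3189,4.8660)
cross product → J_v[:, 0] = (-0.3189,-0.7418,0.0000)
J_ω[:, 0] = z_0
entry J[0][0] = -0.3189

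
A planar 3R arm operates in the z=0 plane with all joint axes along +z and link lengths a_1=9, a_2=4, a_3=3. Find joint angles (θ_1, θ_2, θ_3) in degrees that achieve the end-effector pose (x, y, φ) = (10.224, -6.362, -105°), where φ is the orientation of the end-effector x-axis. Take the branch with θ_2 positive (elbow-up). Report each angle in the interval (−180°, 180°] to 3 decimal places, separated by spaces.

wrist centre = target − a_3·(cos φ, sin φ) = (11.0005, -3.4642)
cos θ_2 = (133.0109−9²−4²)/(2·9·4) = 0.5002; θ_2 = 59.9900° (elbow-up)
β = atan2(-3.4642,11.0005) = -17.4801°; ψ = atan2(3.4638,11.0006) = 17.4776°
θ_1 = β − ψ = -34.9577°
θ_3 = φ − θ_1 − θ_2 = -130.0323° (wrapped to (-180°,180°])

-34.958 59.990 -130.032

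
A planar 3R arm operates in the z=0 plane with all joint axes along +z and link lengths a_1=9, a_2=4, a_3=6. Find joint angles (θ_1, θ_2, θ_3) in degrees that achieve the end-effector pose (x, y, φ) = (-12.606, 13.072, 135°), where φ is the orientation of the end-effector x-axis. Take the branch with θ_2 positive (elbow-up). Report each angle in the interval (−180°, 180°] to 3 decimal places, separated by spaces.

119.997 45.009 -30.006

wrist centre = target − a_3·(cos φ, sin φ) = (-8.3634, 8.8294)
cos θ_2 = (147.9034−9²−4²)/(2·9·4) = 0.7070; θ_2 = 45.0094° (elbow-up)
β = atan2(8.8294,-8.3634) = 133.4474°; ψ = atan2(2.8289,11.8280) = 13.4507°
θ_1 = β − ψ = 119.9967°
θ_3 = φ − θ_1 − θ_2 = -30.0060° (wrapped to (-180°,180°])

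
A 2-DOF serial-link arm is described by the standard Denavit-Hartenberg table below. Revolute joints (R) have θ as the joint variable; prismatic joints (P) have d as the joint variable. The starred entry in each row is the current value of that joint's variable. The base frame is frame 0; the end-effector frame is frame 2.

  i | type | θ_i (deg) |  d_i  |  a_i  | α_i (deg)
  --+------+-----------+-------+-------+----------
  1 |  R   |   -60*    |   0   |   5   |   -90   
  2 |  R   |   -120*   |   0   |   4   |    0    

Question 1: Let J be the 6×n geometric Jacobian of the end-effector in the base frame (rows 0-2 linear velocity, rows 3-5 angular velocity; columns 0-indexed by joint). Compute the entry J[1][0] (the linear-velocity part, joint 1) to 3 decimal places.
1.500

axis z_0 = ẑ; lever o_n−o_0 = (1.5000,-2.5981,3.4641)
cross product → J_v[:, 0] = (2.5981,1.5000,-0.0000)
J_ω[:, 0] = z_0
entry J[1][0] = 1.5000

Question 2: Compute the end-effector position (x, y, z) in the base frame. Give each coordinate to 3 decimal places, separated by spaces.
1.500 -2.598 3.464

after link 1: o_1 = (2.5000, -4.3301, 0.0000)
after link 2: o_2 = (1.5000, -2.5981, 3.4641)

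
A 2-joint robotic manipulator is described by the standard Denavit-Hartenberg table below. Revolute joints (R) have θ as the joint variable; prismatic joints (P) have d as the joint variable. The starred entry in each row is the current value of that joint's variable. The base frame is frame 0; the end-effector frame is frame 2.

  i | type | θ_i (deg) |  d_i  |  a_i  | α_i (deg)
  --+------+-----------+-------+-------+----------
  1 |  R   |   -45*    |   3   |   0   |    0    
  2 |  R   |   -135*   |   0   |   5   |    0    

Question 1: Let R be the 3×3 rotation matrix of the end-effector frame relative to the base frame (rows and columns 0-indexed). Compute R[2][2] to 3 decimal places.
End-effector z-axis (col 2 of R) = (0.0000,0.0000,1.0000)
R[2][2] = 1.0000

1.000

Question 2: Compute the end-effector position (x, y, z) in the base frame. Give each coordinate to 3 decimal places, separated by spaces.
-5.000 -0.000 3.000

after link 1: o_1 = (0.0000, 0.0000, 3.0000)
after link 2: o_2 = (-5.0000, -0.0000, 3.0000)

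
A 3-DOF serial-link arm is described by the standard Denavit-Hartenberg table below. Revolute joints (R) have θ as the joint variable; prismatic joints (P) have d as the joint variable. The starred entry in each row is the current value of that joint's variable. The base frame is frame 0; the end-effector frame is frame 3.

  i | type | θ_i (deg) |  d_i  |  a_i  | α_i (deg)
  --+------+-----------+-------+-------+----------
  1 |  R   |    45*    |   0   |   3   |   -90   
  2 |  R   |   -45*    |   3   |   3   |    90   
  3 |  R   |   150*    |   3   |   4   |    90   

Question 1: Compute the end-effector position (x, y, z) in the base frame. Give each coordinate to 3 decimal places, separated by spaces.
after link 1: o_1 = (2.1213, 2.1213, 0.0000)
after link 2: o_2 = (1.5000, 5.7426, 2.1213)
after link 3: o_3 = (-3.1463, 3.9248, 1.7932)

-3.146 3.925 1.793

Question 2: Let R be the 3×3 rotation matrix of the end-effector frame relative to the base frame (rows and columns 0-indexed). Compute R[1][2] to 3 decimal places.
0.862

End-effector z-axis (col 2 of R) = (-0.3624,0.8624,0.3536)
R[1][2] = 0.8624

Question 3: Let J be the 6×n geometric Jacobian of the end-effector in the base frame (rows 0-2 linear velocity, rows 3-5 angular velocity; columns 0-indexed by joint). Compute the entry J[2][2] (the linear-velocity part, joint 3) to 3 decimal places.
axis z_2 = (-0.5000,-0.5000,0.7071); lever o_n−o_2 = (-4.6463,-1.8178,-0.3282)
cross product → J_v[:, 2] = (1.4495,-3.4495,-1.4142)
J_ω[:, 2] = z_2
entry J[2][2] = -1.4142

-1.414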